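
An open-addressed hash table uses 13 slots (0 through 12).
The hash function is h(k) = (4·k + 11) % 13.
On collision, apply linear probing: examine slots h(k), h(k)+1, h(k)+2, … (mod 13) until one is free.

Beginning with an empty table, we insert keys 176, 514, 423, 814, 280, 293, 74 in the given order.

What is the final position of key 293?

176 hashes to 0; slot 0 is free -> place at 0.
514 hashes to 0; 0 taken -> place at 1.
423 hashes to 0; 0,1 taken -> place at 2.
814 hashes to 4; slot 4 is free -> place at 4.
280 hashes to 0; 0,1,2 taken -> place at 3.
293 hashes to 0; 0,1,2,3,4 taken -> place at 5.
74 hashes to 8; slot 8 is free -> place at 8.
Table: [176, 514, 423, 280, 814, 293, —, —, 74, —, —, —, —]

5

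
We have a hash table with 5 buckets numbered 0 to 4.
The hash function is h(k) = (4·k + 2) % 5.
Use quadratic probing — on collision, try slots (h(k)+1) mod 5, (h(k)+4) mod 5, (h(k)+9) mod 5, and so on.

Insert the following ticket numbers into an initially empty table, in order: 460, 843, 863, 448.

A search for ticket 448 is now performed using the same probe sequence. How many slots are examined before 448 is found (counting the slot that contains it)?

3

460 hashes to 2; slot 2 is free → place at 2.
843 hashes to 4; slot 4 is free → place at 4.
863 hashes to 4; 4 taken → place at 0.
448 hashes to 4; 4,0 taken → place at 3.
Table: [863, ., 460, 448, 843]
Lookup 448: h=4, probe 4,0,3 → found at 3.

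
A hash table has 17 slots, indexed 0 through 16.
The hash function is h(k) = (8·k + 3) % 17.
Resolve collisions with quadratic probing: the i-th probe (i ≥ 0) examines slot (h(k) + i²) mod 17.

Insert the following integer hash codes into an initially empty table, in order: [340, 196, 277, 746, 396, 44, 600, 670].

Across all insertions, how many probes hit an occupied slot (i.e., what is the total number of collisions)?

3

Insert 340: h=3, slot 3 empty -> index 3.
Insert 196: h=7, slot 7 empty -> index 7.
Insert 277: h=9, slot 9 empty -> index 9.
Insert 746: h=4, slot 4 empty -> index 4.
Insert 396: h=9, slot 9 occupied -> index 10.
Insert 44: h=15, slot 15 empty -> index 15.
Insert 600: h=9, slots 9,10 occupied -> index 13.
Insert 670: h=8, slot 8 empty -> index 8.
Table: [—, —, —, 340, 746, —, —, 196, 670, 277, 396, —, —, 600, —, 44, —]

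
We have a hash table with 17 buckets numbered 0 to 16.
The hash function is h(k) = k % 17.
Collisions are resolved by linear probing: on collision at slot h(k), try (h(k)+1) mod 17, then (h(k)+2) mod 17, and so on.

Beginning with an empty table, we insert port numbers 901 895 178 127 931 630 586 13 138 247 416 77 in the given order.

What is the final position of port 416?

15

901: h=0 => slot 0
895: h=11 => slot 11
178: h=8 => slot 8
127: h=8, probe 8,9 => slot 9
931: h=13 => slot 13
630: h=1 => slot 1
586: h=8, probe 8,9,10 => slot 10
13: h=13, probe 13,14 => slot 14
138: h=2 => slot 2
247: h=9, probe 9,10,11,12 => slot 12
416: h=8, probe 8,9,10,11,12,13,14,15 => slot 15
77: h=9, probe 9,10,11,12,13,14,15,16 => slot 16
Table: [901, 630, 138, —, —, —, —, —, 178, 127, 586, 895, 247, 931, 13, 416, 77]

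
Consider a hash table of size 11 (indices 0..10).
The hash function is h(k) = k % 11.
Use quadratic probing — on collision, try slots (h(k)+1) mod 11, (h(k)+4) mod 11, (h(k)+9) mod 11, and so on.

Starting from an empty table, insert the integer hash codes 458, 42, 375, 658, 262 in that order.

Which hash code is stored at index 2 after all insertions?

458 hashes to 7; slot 7 is free → place at 7.
42 hashes to 9; slot 9 is free → place at 9.
375 hashes to 1; slot 1 is free → place at 1.
658 hashes to 9; 9 taken → place at 10.
262 hashes to 9; 9,10 taken → place at 2.
Table: [-, 375, 262, -, -, -, -, 458, -, 42, 658]

262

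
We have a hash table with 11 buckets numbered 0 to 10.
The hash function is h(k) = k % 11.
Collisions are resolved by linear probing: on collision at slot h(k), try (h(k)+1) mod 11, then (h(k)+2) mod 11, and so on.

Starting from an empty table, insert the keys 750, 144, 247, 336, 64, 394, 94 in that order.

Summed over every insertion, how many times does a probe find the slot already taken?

750 hashes to 2; slot 2 is free -> place at 2.
144 hashes to 1; slot 1 is free -> place at 1.
247 hashes to 5; slot 5 is free -> place at 5.
336 hashes to 6; slot 6 is free -> place at 6.
64 hashes to 9; slot 9 is free -> place at 9.
394 hashes to 9; 9 taken -> place at 10.
94 hashes to 6; 6 taken -> place at 7.
Table: [—, 144, 750, —, —, 247, 336, 94, —, 64, 394]

2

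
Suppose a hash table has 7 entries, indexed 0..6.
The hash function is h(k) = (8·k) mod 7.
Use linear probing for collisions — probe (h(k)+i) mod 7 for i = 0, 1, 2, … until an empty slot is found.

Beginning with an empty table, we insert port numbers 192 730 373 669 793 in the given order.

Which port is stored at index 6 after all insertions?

Insert 192: h=3, slot 3 empty → index 3.
Insert 730: h=2, slot 2 empty → index 2.
Insert 373: h=2, slots 2,3 occupied → index 4.
Insert 669: h=4, slot 4 occupied → index 5.
Insert 793: h=2, slots 2,3,4,5 occupied → index 6.
Table: [., ., 730, 192, 373, 669, 793]

793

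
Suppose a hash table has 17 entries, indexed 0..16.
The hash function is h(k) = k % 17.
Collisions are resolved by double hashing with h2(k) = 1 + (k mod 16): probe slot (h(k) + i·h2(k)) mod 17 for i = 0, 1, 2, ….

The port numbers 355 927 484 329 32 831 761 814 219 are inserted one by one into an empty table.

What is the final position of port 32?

16

355 hashes to 15; slot 15 is free => place at 15.
927 hashes to 9; slot 9 is free => place at 9.
484 hashes to 8; slot 8 is free => place at 8.
329 hashes to 6; slot 6 is free => place at 6.
32 hashes to 15, h2=1; 15 taken => place at 16.
831 hashes to 15, h2=16; 15 taken => place at 14.
761 hashes to 13; slot 13 is free => place at 13.
814 hashes to 15, h2=15; 15,13 taken => place at 11.
219 hashes to 15, h2=12; 15 taken => place at 10.
Table: [_, _, _, _, _, _, 329, _, 484, 927, 219, 814, _, 761, 831, 355, 32]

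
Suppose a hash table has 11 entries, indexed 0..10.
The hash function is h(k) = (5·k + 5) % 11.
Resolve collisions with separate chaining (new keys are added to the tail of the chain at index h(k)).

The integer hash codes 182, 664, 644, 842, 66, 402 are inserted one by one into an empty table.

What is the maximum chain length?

Insert 182: h=2, bucket 2 empty → new chain.
Insert 664: h=3, bucket 3 empty → new chain.
Insert 644: h=2, bucket 2 nonempty → append to chain.
Insert 842: h=2, bucket 2 nonempty → append to chain.
Insert 66: h=5, bucket 5 empty → new chain.
Insert 402: h=2, bucket 2 nonempty → append to chain.
Final buckets:
0: ∅
1: ∅
2: 182 -> 644 -> 842 -> 402
3: 664
4: ∅
5: 66
6: ∅
7: ∅
8: ∅
9: ∅
10: ∅

4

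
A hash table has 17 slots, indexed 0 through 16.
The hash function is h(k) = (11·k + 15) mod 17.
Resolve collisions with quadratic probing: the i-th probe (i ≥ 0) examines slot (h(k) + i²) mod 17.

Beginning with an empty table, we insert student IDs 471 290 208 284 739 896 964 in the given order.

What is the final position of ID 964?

3

Insert 471: h=11, slot 11 empty => index 11.
Insert 290: h=9, slot 9 empty => index 9.
Insert 208: h=8, slot 8 empty => index 8.
Insert 284: h=11, slot 11 occupied => index 12.
Insert 739: h=1, slot 1 empty => index 1.
Insert 896: h=11, slots 11,12 occupied => index 15.
Insert 964: h=11, slots 11,12,15 occupied => index 3.
Table: [., 739, ., 964, ., ., ., ., 208, 290, ., 471, 284, ., ., 896, .]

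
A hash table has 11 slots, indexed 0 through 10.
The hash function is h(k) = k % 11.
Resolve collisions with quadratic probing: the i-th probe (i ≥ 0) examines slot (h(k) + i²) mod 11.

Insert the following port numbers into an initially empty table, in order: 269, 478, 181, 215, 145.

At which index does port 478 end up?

6

269: h=5 -> slot 5
478: h=5, probe 5,6 -> slot 6
181: h=5, probe 5,6,9 -> slot 9
215: h=6, probe 6,7 -> slot 7
145: h=2 -> slot 2
Table: [∅, ∅, 145, ∅, ∅, 269, 478, 215, ∅, 181, ∅]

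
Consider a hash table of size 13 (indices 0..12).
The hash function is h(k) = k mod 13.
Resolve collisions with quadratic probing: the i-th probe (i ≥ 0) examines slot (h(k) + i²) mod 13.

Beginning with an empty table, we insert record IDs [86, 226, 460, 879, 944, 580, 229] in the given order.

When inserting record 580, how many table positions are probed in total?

86 hashes to 8; slot 8 is free => place at 8.
226 hashes to 5; slot 5 is free => place at 5.
460 hashes to 5; 5 taken => place at 6.
879 hashes to 8; 8 taken => place at 9.
944 hashes to 8; 8,9 taken => place at 12.
580 hashes to 8; 8,9,12 taken => place at 4.
229 hashes to 8; 8,9,12,4 taken => place at 11.
Table: [-, -, -, -, 580, 226, 460, -, 86, 879, -, 229, 944]

4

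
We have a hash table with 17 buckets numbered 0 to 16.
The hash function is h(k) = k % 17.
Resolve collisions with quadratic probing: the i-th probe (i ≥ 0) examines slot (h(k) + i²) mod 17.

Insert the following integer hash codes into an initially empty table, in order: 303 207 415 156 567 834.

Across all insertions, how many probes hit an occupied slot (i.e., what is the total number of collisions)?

1

303 hashes to 14; slot 14 is free -> place at 14.
207 hashes to 3; slot 3 is free -> place at 3.
415 hashes to 7; slot 7 is free -> place at 7.
156 hashes to 3; 3 taken -> place at 4.
567 hashes to 6; slot 6 is free -> place at 6.
834 hashes to 1; slot 1 is free -> place at 1.
Table: [., 834, ., 207, 156, ., 567, 415, ., ., ., ., ., ., 303, ., .]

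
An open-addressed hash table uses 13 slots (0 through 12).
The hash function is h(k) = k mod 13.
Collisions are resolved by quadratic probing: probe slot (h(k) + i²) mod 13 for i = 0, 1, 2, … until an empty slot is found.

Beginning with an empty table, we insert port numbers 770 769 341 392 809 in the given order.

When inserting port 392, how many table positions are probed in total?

3

Insert 770: h=3, slot 3 empty → index 3.
Insert 769: h=2, slot 2 empty → index 2.
Insert 341: h=3, slot 3 occupied → index 4.
Insert 392: h=2, slots 2,3 occupied → index 6.
Insert 809: h=3, slots 3,4 occupied → index 7.
Table: [∅, ∅, 769, 770, 341, ∅, 392, 809, ∅, ∅, ∅, ∅, ∅]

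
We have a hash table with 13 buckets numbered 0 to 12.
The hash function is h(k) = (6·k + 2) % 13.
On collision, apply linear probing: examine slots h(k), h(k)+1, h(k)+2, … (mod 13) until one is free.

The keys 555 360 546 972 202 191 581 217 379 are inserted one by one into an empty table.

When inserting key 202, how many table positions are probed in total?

2

555 hashes to 4; slot 4 is free → place at 4.
360 hashes to 4; 4 taken → place at 5.
546 hashes to 2; slot 2 is free → place at 2.
972 hashes to 10; slot 10 is free → place at 10.
202 hashes to 5; 5 taken → place at 6.
191 hashes to 4; 4,5,6 taken → place at 7.
581 hashes to 4; 4,5,6,7 taken → place at 8.
217 hashes to 4; 4,5,6,7,8 taken → place at 9.
379 hashes to 1; slot 1 is free → place at 1.
Table: [—, 379, 546, —, 555, 360, 202, 191, 581, 217, 972, —, —]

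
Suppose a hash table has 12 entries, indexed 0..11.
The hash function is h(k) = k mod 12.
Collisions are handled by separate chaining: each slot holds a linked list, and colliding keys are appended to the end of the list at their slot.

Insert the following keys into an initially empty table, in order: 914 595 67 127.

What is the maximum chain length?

3

Insert 914: h=2, bucket 2 empty → new chain.
Insert 595: h=7, bucket 7 empty → new chain.
Insert 67: h=7, bucket 7 nonempty → append to chain.
Insert 127: h=7, bucket 7 nonempty → append to chain.
Final buckets:
0: .
1: .
2: 914
3: .
4: .
5: .
6: .
7: 595 -> 67 -> 127
8: .
9: .
10: .
11: .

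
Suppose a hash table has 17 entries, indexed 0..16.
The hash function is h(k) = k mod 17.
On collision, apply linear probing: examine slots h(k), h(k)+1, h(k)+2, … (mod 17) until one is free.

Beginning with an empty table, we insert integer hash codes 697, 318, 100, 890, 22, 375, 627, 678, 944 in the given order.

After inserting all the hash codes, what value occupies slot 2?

678

Insert 697: h=0, slot 0 empty -> index 0.
Insert 318: h=12, slot 12 empty -> index 12.
Insert 100: h=15, slot 15 empty -> index 15.
Insert 890: h=6, slot 6 empty -> index 6.
Insert 22: h=5, slot 5 empty -> index 5.
Insert 375: h=1, slot 1 empty -> index 1.
Insert 627: h=15, slot 15 occupied -> index 16.
Insert 678: h=15, slots 15,16,0,1 occupied -> index 2.
Insert 944: h=9, slot 9 empty -> index 9.
Table: [697, 375, 678, ., ., 22, 890, ., ., 944, ., ., 318, ., ., 100, 627]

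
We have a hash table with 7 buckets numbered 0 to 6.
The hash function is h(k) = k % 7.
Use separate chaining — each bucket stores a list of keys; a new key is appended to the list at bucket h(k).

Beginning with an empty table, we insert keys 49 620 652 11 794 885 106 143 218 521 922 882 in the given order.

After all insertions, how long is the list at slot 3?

4

49 -> bucket 0
620 -> bucket 4
652 -> bucket 1
11 -> bucket 4 (collision)
794 -> bucket 3
885 -> bucket 3 (collision)
106 -> bucket 1 (collision)
143 -> bucket 3 (collision)
218 -> bucket 1 (collision)
521 -> bucket 3 (collision)
922 -> bucket 5
882 -> bucket 0 (collision)
Final buckets:
0: 49 -> 882
1: 652 -> 106 -> 218
2: _
3: 794 -> 885 -> 143 -> 521
4: 620 -> 11
5: 922
6: _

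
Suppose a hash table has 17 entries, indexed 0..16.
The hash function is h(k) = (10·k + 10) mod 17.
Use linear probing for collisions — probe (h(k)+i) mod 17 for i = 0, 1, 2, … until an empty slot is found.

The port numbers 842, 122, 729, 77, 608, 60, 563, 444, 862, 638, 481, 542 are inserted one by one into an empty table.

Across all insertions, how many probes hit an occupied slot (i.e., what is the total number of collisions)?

Insert 842: h=15, slot 15 empty => index 15.
Insert 122: h=6, slot 6 empty => index 6.
Insert 729: h=7, slot 7 empty => index 7.
Insert 77: h=15, slot 15 occupied => index 16.
Insert 608: h=4, slot 4 empty => index 4.
Insert 60: h=15, slots 15,16 occupied => index 0.
Insert 563: h=13, slot 13 empty => index 13.
Insert 444: h=13, slot 13 occupied => index 14.
Insert 862: h=11, slot 11 empty => index 11.
Insert 638: h=15, slots 15,16,0 occupied => index 1.
Insert 481: h=9, slot 9 empty => index 9.
Insert 542: h=7, slot 7 occupied => index 8.
Table: [60, 638, ., ., 608, ., 122, 729, 542, 481, ., 862, ., 563, 444, 842, 77]

8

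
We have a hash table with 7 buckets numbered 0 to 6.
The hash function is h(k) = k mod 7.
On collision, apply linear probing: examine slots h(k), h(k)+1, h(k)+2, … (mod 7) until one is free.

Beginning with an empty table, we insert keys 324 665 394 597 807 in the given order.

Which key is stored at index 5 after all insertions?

807

324 hashes to 2; slot 2 is free => place at 2.
665 hashes to 0; slot 0 is free => place at 0.
394 hashes to 2; 2 taken => place at 3.
597 hashes to 2; 2,3 taken => place at 4.
807 hashes to 2; 2,3,4 taken => place at 5.
Table: [665, —, 324, 394, 597, 807, —]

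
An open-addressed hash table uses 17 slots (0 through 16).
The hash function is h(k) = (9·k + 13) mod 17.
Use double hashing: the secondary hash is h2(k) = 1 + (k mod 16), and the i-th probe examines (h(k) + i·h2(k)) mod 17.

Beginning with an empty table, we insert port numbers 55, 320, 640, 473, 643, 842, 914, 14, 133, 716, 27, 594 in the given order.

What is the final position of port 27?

55: h=15 -> slot 15
320: h=3 -> slot 3
640: h=10 -> slot 10
473: h=3, h2=10, probe 3,13 -> slot 13
643: h=3, h2=4, probe 3,7 -> slot 7
842: h=9 -> slot 9
914: h=11 -> slot 11
14: h=3, h2=15, probe 3,1 -> slot 1
133: h=3, h2=6, probe 3,9,15,4 -> slot 4
716: h=14 -> slot 14
27: h=1, h2=12, probe 1,13,8 -> slot 8
594: h=4, h2=3, probe 4,7,10,13,16 -> slot 16
Table: [—, 14, —, 320, 133, —, —, 643, 27, 842, 640, 914, —, 473, 716, 55, 594]

8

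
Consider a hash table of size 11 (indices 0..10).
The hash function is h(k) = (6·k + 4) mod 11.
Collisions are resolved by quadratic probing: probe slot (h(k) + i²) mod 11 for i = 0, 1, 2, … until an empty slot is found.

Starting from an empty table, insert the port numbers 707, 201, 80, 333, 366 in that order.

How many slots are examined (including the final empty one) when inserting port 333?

707 hashes to 0; slot 0 is free -> place at 0.
201 hashes to 0; 0 taken -> place at 1.
80 hashes to 0; 0,1 taken -> place at 4.
333 hashes to 0; 0,1,4 taken -> place at 9.
366 hashes to 0; 0,1,4,9 taken -> place at 5.
Table: [707, 201, _, _, 80, 366, _, _, _, 333, _]

4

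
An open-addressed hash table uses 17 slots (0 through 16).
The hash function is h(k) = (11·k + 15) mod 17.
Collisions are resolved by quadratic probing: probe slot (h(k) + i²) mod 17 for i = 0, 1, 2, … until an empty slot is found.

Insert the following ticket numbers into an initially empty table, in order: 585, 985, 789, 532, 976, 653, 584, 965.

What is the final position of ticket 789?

8

585: h=7 → slot 7
985: h=4 → slot 4
789: h=7, probe 7,8 → slot 8
532: h=2 → slot 2
976: h=7, probe 7,8,11 → slot 11
653: h=7, probe 7,8,11,16 → slot 16
584: h=13 → slot 13
965: h=5 → slot 5
Table: [—, —, 532, —, 985, 965, —, 585, 789, —, —, 976, —, 584, —, —, 653]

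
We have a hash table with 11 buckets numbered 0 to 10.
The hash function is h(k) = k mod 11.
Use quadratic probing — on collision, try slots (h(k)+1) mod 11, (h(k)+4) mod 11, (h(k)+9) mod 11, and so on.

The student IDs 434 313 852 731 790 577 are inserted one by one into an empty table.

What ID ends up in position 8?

577

434: h=5 -> slot 5
313: h=5, probe 5,6 -> slot 6
852: h=5, probe 5,6,9 -> slot 9
731: h=5, probe 5,6,9,3 -> slot 3
790: h=9, probe 9,10 -> slot 10
577: h=5, probe 5,6,9,3,10,8 -> slot 8
Table: [∅, ∅, ∅, 731, ∅, 434, 313, ∅, 577, 852, 790]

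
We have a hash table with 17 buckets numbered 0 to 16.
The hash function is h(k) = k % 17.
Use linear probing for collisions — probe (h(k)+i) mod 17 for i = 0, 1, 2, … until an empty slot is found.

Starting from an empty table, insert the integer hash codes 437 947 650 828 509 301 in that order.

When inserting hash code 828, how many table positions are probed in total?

3

437 hashes to 12; slot 12 is free => place at 12.
947 hashes to 12; 12 taken => place at 13.
650 hashes to 4; slot 4 is free => place at 4.
828 hashes to 12; 12,13 taken => place at 14.
509 hashes to 16; slot 16 is free => place at 16.
301 hashes to 12; 12,13,14 taken => place at 15.
Table: [., ., ., ., 650, ., ., ., ., ., ., ., 437, 947, 828, 301, 509]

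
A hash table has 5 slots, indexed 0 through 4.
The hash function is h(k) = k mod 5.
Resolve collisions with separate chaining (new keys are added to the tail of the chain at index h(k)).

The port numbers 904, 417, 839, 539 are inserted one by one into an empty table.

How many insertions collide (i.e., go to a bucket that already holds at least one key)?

2

Insert 904: h=4, bucket 4 empty -> new chain.
Insert 417: h=2, bucket 2 empty -> new chain.
Insert 839: h=4, bucket 4 nonempty -> append to chain.
Insert 539: h=4, bucket 4 nonempty -> append to chain.
Final buckets:
0: -
1: -
2: 417
3: -
4: 904 -> 839 -> 539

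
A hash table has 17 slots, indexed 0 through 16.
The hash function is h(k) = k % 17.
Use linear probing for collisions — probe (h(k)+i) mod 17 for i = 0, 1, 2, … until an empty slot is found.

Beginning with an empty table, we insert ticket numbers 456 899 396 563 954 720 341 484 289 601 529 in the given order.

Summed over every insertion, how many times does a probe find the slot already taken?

4

456 hashes to 14; slot 14 is free => place at 14.
899 hashes to 15; slot 15 is free => place at 15.
396 hashes to 5; slot 5 is free => place at 5.
563 hashes to 2; slot 2 is free => place at 2.
954 hashes to 2; 2 taken => place at 3.
720 hashes to 6; slot 6 is free => place at 6.
341 hashes to 1; slot 1 is free => place at 1.
484 hashes to 8; slot 8 is free => place at 8.
289 hashes to 0; slot 0 is free => place at 0.
601 hashes to 6; 6 taken => place at 7.
529 hashes to 2; 2,3 taken => place at 4.
Table: [289, 341, 563, 954, 529, 396, 720, 601, 484, —, —, —, —, —, 456, 899, —]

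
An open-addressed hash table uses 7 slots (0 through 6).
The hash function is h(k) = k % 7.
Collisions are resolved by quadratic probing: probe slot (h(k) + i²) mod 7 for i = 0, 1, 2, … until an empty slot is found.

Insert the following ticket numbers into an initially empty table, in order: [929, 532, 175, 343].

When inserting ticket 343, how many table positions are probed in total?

3

929: h=5 → slot 5
532: h=0 → slot 0
175: h=0, probe 0,1 → slot 1
343: h=0, probe 0,1,4 → slot 4
Table: [532, 175, —, —, 343, 929, —]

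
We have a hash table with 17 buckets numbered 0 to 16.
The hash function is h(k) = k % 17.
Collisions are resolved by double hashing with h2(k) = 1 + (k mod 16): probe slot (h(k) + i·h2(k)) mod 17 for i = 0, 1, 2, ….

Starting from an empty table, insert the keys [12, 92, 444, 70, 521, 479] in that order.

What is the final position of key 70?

9

Insert 12: h=12, slot 12 empty → index 12.
Insert 92: h=7, slot 7 empty → index 7.
Insert 444: h=2, slot 2 empty → index 2.
Insert 70: h=2, h2=7, slot 2 occupied → index 9.
Insert 521: h=11, slot 11 empty → index 11.
Insert 479: h=3, slot 3 empty → index 3.
Table: [., ., 444, 479, ., ., ., 92, ., 70, ., 521, 12, ., ., ., .]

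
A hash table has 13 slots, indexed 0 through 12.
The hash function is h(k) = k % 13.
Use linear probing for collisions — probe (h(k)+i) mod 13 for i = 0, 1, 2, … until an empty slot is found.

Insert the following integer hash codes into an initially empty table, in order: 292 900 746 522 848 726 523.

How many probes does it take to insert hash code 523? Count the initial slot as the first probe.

292: h=6 => slot 6
900: h=3 => slot 3
746: h=5 => slot 5
522: h=2 => slot 2
848: h=3, probe 3,4 => slot 4
726: h=11 => slot 11
523: h=3, probe 3,4,5,6,7 => slot 7
Table: [_, _, 522, 900, 848, 746, 292, 523, _, _, _, 726, _]

5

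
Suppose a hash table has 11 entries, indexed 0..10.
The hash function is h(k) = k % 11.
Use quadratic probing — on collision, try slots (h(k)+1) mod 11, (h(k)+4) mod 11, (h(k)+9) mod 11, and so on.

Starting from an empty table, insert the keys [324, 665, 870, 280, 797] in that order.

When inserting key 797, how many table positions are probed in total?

4

324 hashes to 5; slot 5 is free → place at 5.
665 hashes to 5; 5 taken → place at 6.
870 hashes to 1; slot 1 is free → place at 1.
280 hashes to 5; 5,6 taken → place at 9.
797 hashes to 5; 5,6,9 taken → place at 3.
Table: [—, 870, —, 797, —, 324, 665, —, —, 280, —]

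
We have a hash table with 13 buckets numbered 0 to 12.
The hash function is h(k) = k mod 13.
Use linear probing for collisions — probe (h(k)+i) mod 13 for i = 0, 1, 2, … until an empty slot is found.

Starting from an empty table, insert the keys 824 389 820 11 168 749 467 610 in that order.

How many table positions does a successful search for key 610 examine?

5

Insert 824: h=5, slot 5 empty -> index 5.
Insert 389: h=12, slot 12 empty -> index 12.
Insert 820: h=1, slot 1 empty -> index 1.
Insert 11: h=11, slot 11 empty -> index 11.
Insert 168: h=12, slot 12 occupied -> index 0.
Insert 749: h=8, slot 8 empty -> index 8.
Insert 467: h=12, slots 12,0,1 occupied -> index 2.
Insert 610: h=12, slots 12,0,1,2 occupied -> index 3.
Table: [168, 820, 467, 610, —, 824, —, —, 749, —, —, 11, 389]
Lookup 610: h=12, probe 12,0,1,2,3 → found at 3.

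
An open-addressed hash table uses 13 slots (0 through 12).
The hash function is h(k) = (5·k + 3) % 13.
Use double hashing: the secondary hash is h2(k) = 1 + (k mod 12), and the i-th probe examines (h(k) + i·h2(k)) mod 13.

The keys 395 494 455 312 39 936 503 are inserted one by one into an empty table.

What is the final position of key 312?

Insert 395: h=2, slot 2 empty => index 2.
Insert 494: h=3, slot 3 empty => index 3.
Insert 455: h=3, h2=12, slots 3,2 occupied => index 1.
Insert 312: h=3, h2=1, slot 3 occupied => index 4.
Insert 39: h=3, h2=4, slot 3 occupied => index 7.
Insert 936: h=3, h2=1, slots 3,4 occupied => index 5.
Insert 503: h=9, slot 9 empty => index 9.
Table: [—, 455, 395, 494, 312, 936, —, 39, —, 503, —, —, —]

4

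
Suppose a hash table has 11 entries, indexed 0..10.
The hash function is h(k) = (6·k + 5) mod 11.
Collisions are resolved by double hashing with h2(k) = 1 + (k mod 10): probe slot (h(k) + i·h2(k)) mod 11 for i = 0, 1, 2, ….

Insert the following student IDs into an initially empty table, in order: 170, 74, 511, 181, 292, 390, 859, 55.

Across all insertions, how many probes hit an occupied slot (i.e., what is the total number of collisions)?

170 hashes to 2; slot 2 is free → place at 2.
74 hashes to 9; slot 9 is free → place at 9.
511 hashes to 2, h2=2; 2 taken → place at 4.
181 hashes to 2, h2=2; 2,4 taken → place at 6.
292 hashes to 8; slot 8 is free → place at 8.
390 hashes to 2, h2=1; 2 taken → place at 3.
859 hashes to 0; slot 0 is free → place at 0.
55 hashes to 5; slot 5 is free → place at 5.
Table: [859, -, 170, 390, 511, 55, 181, -, 292, 74, -]

4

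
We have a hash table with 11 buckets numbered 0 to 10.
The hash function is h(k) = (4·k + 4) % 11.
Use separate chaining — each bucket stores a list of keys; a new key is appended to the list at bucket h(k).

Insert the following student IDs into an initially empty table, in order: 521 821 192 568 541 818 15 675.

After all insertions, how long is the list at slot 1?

521 -> bucket 9
821 -> bucket 10
192 -> bucket 2
568 -> bucket 10 (collision)
541 -> bucket 1
818 -> bucket 9 (collision)
15 -> bucket 9 (collision)
675 -> bucket 9 (collision)
Final buckets:
0: ∅
1: 541
2: 192
3: ∅
4: ∅
5: ∅
6: ∅
7: ∅
8: ∅
9: 521 -> 818 -> 15 -> 675
10: 821 -> 568

1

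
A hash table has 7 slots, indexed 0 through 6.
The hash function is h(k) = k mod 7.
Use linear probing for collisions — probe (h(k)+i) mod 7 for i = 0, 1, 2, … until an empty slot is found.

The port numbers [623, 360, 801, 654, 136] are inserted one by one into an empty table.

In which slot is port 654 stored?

Insert 623: h=0, slot 0 empty -> index 0.
Insert 360: h=3, slot 3 empty -> index 3.
Insert 801: h=3, slot 3 occupied -> index 4.
Insert 654: h=3, slots 3,4 occupied -> index 5.
Insert 136: h=3, slots 3,4,5 occupied -> index 6.
Table: [623, —, —, 360, 801, 654, 136]

5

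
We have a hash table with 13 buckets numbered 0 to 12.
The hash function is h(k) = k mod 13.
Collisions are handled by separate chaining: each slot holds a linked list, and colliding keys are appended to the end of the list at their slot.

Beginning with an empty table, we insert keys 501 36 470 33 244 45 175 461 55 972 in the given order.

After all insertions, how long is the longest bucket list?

Insert 501: h=7, bucket 7 empty → new chain.
Insert 36: h=10, bucket 10 empty → new chain.
Insert 470: h=2, bucket 2 empty → new chain.
Insert 33: h=7, bucket 7 nonempty → append to chain.
Insert 244: h=10, bucket 10 nonempty → append to chain.
Insert 45: h=6, bucket 6 empty → new chain.
Insert 175: h=6, bucket 6 nonempty → append to chain.
Insert 461: h=6, bucket 6 nonempty → append to chain.
Insert 55: h=3, bucket 3 empty → new chain.
Insert 972: h=10, bucket 10 nonempty → append to chain.
Final buckets:
0: —
1: —
2: 470
3: 55
4: —
5: —
6: 45 -> 175 -> 461
7: 501 -> 33
8: —
9: —
10: 36 -> 244 -> 972
11: —
12: —

3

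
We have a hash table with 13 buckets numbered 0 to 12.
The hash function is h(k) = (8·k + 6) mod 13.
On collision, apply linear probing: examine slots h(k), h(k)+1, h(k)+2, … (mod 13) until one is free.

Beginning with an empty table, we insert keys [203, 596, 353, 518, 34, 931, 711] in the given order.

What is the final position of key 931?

203: h=5 => slot 5
596: h=3 => slot 3
353: h=9 => slot 9
518: h=3, probe 3,4 => slot 4
34: h=5, probe 5,6 => slot 6
931: h=5, probe 5,6,7 => slot 7
711: h=0 => slot 0
Table: [711, ∅, ∅, 596, 518, 203, 34, 931, ∅, 353, ∅, ∅, ∅]

7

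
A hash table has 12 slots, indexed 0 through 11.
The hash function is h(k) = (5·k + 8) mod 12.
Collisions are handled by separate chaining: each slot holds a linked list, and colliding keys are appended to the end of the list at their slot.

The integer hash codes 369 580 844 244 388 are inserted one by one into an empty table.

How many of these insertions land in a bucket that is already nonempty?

Insert 369: h=5, bucket 5 empty → new chain.
Insert 580: h=4, bucket 4 empty → new chain.
Insert 844: h=4, bucket 4 nonempty → append to chain.
Insert 244: h=4, bucket 4 nonempty → append to chain.
Insert 388: h=4, bucket 4 nonempty → append to chain.
Final buckets:
0: ∅
1: ∅
2: ∅
3: ∅
4: 580 -> 844 -> 244 -> 388
5: 369
6: ∅
7: ∅
8: ∅
9: ∅
10: ∅
11: ∅

3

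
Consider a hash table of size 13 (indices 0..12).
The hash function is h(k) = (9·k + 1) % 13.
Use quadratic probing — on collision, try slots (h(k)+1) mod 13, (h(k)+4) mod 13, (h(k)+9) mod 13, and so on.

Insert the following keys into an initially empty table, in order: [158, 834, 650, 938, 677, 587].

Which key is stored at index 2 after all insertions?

587

158: h=6 → slot 6
834: h=6, probe 6,7 → slot 7
650: h=1 → slot 1
938: h=6, probe 6,7,10 → slot 10
677: h=10, probe 10,11 → slot 11
587: h=6, probe 6,7,10,2 → slot 2
Table: [-, 650, 587, -, -, -, 158, 834, -, -, 938, 677, -]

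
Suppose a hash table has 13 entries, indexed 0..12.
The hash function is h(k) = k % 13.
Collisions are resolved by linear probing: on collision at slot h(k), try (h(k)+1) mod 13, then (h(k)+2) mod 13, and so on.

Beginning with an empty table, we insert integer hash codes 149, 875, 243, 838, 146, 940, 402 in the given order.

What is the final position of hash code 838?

7

149 hashes to 6; slot 6 is free → place at 6.
875 hashes to 4; slot 4 is free → place at 4.
243 hashes to 9; slot 9 is free → place at 9.
838 hashes to 6; 6 taken → place at 7.
146 hashes to 3; slot 3 is free → place at 3.
940 hashes to 4; 4 taken → place at 5.
402 hashes to 12; slot 12 is free → place at 12.
Table: [., ., ., 146, 875, 940, 149, 838, ., 243, ., ., 402]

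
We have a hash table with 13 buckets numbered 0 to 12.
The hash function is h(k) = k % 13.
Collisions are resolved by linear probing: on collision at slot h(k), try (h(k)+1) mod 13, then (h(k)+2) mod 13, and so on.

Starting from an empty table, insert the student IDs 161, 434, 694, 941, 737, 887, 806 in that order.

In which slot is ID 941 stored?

Insert 161: h=5, slot 5 empty -> index 5.
Insert 434: h=5, slot 5 occupied -> index 6.
Insert 694: h=5, slots 5,6 occupied -> index 7.
Insert 941: h=5, slots 5,6,7 occupied -> index 8.
Insert 737: h=9, slot 9 empty -> index 9.
Insert 887: h=3, slot 3 empty -> index 3.
Insert 806: h=0, slot 0 empty -> index 0.
Table: [806, ∅, ∅, 887, ∅, 161, 434, 694, 941, 737, ∅, ∅, ∅]

8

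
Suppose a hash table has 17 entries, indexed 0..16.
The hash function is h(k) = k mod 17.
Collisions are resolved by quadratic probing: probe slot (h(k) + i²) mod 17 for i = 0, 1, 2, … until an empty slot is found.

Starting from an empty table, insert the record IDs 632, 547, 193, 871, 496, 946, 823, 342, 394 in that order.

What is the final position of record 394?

12

632: h=3 => slot 3
547: h=3, probe 3,4 => slot 4
193: h=6 => slot 6
871: h=4, probe 4,5 => slot 5
496: h=3, probe 3,4,7 => slot 7
946: h=11 => slot 11
823: h=7, probe 7,8 => slot 8
342: h=2 => slot 2
394: h=3, probe 3,4,7,12 => slot 12
Table: [., ., 342, 632, 547, 871, 193, 496, 823, ., ., 946, 394, ., ., ., .]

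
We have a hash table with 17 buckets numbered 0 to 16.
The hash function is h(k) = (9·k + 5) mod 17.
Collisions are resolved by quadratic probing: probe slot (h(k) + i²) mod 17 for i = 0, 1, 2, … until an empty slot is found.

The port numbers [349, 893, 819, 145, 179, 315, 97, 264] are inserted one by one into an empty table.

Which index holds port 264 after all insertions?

349: h=1 -> slot 1
893: h=1, probe 1,2 -> slot 2
819: h=15 -> slot 15
145: h=1, probe 1,2,5 -> slot 5
179: h=1, probe 1,2,5,10 -> slot 10
315: h=1, probe 1,2,5,10,0 -> slot 0
97: h=11 -> slot 11
264: h=1, probe 1,2,5,10,0,9 -> slot 9
Table: [315, 349, 893, —, —, 145, —, —, —, 264, 179, 97, —, —, —, 819, —]

9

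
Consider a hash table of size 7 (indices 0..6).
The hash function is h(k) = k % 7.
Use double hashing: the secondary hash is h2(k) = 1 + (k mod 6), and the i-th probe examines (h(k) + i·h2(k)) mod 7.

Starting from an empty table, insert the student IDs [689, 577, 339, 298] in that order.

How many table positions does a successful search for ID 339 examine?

2

Insert 689: h=3, slot 3 empty -> index 3.
Insert 577: h=3, h2=2, slot 3 occupied -> index 5.
Insert 339: h=3, h2=4, slot 3 occupied -> index 0.
Insert 298: h=4, slot 4 empty -> index 4.
Table: [339, ∅, ∅, 689, 298, 577, ∅]
Lookup 339: h=3, h2=4, probe 3,0 → found at 0.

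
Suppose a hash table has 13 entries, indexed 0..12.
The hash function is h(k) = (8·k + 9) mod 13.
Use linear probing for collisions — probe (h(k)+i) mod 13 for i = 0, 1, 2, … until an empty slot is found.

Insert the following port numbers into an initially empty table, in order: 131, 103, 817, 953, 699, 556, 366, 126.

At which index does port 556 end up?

131 hashes to 4; slot 4 is free -> place at 4.
103 hashes to 1; slot 1 is free -> place at 1.
817 hashes to 6; slot 6 is free -> place at 6.
953 hashes to 2; slot 2 is free -> place at 2.
699 hashes to 11; slot 11 is free -> place at 11.
556 hashes to 11; 11 taken -> place at 12.
366 hashes to 12; 12 taken -> place at 0.
126 hashes to 3; slot 3 is free -> place at 3.
Table: [366, 103, 953, 126, 131, ∅, 817, ∅, ∅, ∅, ∅, 699, 556]

12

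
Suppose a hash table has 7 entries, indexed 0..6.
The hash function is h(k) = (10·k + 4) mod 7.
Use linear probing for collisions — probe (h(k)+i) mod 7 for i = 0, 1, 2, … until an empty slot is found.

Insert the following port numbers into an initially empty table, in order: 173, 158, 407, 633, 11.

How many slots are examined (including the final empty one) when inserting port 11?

2

173 hashes to 5; slot 5 is free -> place at 5.
158 hashes to 2; slot 2 is free -> place at 2.
407 hashes to 0; slot 0 is free -> place at 0.
633 hashes to 6; slot 6 is free -> place at 6.
11 hashes to 2; 2 taken -> place at 3.
Table: [407, ∅, 158, 11, ∅, 173, 633]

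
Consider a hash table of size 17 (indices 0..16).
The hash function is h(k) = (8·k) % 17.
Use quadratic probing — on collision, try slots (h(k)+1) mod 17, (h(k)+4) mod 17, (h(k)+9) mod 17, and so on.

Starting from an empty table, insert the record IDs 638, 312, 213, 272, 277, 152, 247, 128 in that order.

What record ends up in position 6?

638: h=4 => slot 4
312: h=14 => slot 14
213: h=4, probe 4,5 => slot 5
272: h=0 => slot 0
277: h=6 => slot 6
152: h=9 => slot 9
247: h=4, probe 4,5,8 => slot 8
128: h=4, probe 4,5,8,13 => slot 13
Table: [272, -, -, -, 638, 213, 277, -, 247, 152, -, -, -, 128, 312, -, -]

277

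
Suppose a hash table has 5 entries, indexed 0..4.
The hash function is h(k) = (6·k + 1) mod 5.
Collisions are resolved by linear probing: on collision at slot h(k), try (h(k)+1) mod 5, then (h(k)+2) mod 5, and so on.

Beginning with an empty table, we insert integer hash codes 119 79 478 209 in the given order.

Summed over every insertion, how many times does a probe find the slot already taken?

119 hashes to 0; slot 0 is free → place at 0.
79 hashes to 0; 0 taken → place at 1.
478 hashes to 4; slot 4 is free → place at 4.
209 hashes to 0; 0,1 taken → place at 2.
Table: [119, 79, 209, _, 478]

3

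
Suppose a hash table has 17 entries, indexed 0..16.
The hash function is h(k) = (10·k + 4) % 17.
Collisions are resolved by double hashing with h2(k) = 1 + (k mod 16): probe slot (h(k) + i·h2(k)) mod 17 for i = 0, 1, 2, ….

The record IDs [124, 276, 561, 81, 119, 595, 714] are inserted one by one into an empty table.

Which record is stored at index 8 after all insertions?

124: h=3 -> slot 3
276: h=10 -> slot 10
561: h=4 -> slot 4
81: h=15 -> slot 15
119: h=4, h2=8, probe 4,12 -> slot 12
595: h=4, h2=4, probe 4,8 -> slot 8
714: h=4, h2=11, probe 4,15,9 -> slot 9
Table: [∅, ∅, ∅, 124, 561, ∅, ∅, ∅, 595, 714, 276, ∅, 119, ∅, ∅, 81, ∅]

595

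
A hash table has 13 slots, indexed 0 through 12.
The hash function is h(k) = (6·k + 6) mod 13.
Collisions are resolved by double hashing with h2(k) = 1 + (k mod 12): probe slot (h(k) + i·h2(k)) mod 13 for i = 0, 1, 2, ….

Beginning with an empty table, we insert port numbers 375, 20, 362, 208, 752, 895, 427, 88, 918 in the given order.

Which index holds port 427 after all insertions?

375: h=7 => slot 7
20: h=9 => slot 9
362: h=7, h2=3, probe 7,10 => slot 10
208: h=6 => slot 6
752: h=7, h2=9, probe 7,3 => slot 3
895: h=7, h2=8, probe 7,2 => slot 2
427: h=7, h2=8, probe 7,2,10,5 => slot 5
88: h=1 => slot 1
918: h=2, h2=7, probe 2,9,3,10,4 => slot 4
Table: [∅, 88, 895, 752, 918, 427, 208, 375, ∅, 20, 362, ∅, ∅]

5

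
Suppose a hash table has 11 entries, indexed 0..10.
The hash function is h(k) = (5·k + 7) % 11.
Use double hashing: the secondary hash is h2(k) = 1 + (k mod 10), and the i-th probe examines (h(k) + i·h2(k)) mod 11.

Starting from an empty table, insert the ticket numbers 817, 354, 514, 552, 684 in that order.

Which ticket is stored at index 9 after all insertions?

817: h=0 -> slot 0
354: h=6 -> slot 6
514: h=3 -> slot 3
552: h=6, h2=3, probe 6,9 -> slot 9
684: h=6, h2=5, probe 6,0,5 -> slot 5
Table: [817, _, _, 514, _, 684, 354, _, _, 552, _]

552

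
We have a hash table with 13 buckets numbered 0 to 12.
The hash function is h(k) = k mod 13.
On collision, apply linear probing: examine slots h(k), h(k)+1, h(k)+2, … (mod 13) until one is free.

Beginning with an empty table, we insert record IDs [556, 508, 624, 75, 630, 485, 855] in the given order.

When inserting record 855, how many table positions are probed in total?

556: h=10 -> slot 10
508: h=1 -> slot 1
624: h=0 -> slot 0
75: h=10, probe 10,11 -> slot 11
630: h=6 -> slot 6
485: h=4 -> slot 4
855: h=10, probe 10,11,12 -> slot 12
Table: [624, 508, ., ., 485, ., 630, ., ., ., 556, 75, 855]

3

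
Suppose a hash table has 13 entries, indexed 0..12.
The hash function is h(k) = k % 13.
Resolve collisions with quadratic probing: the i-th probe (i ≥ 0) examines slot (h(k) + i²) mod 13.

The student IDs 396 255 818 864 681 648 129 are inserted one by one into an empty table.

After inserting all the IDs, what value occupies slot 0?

129

396 hashes to 6; slot 6 is free => place at 6.
255 hashes to 8; slot 8 is free => place at 8.
818 hashes to 12; slot 12 is free => place at 12.
864 hashes to 6; 6 taken => place at 7.
681 hashes to 5; slot 5 is free => place at 5.
648 hashes to 11; slot 11 is free => place at 11.
129 hashes to 12; 12 taken => place at 0.
Table: [129, ., ., ., ., 681, 396, 864, 255, ., ., 648, 818]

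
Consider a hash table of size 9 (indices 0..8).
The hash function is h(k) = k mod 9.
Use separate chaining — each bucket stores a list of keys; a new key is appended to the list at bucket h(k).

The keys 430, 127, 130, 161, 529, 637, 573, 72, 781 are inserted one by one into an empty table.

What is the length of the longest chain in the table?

Insert 430: h=7, bucket 7 empty → new chain.
Insert 127: h=1, bucket 1 empty → new chain.
Insert 130: h=4, bucket 4 empty → new chain.
Insert 161: h=8, bucket 8 empty → new chain.
Insert 529: h=7, bucket 7 nonempty → append to chain.
Insert 637: h=7, bucket 7 nonempty → append to chain.
Insert 573: h=6, bucket 6 empty → new chain.
Insert 72: h=0, bucket 0 empty → new chain.
Insert 781: h=7, bucket 7 nonempty → append to chain.
Final buckets:
0: 72
1: 127
2: _
3: _
4: 130
5: _
6: 573
7: 430 -> 529 -> 637 -> 781
8: 161

4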